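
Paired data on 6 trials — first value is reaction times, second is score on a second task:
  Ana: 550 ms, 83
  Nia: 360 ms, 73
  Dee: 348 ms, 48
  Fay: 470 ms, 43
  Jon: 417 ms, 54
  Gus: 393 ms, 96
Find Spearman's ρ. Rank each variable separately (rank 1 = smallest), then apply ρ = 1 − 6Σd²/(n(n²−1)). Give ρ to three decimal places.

0.086

Ranks of variable 1: 6, 2, 1, 5, 4, 3
Ranks of variable 2: 5, 4, 2, 1, 3, 6
d = r₁ − r₂: 1, -2, -1, 4, 1, -3
d²: 1, 4, 1, 16, 1, 9; Σd² = 32
ρ = 1 − 6·32/(6·35) = 1 − 192/210 = 0.086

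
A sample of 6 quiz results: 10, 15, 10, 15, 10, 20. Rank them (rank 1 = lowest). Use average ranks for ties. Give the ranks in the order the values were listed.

Sorted (ascending): 10, 10, 10, 15, 15, 20
The 3 values of 10 occupy positions 1–3 → average rank 2.
The 2 values of 15 occupy positions 4–5 → average rank (4+5)/2 = 4.5.

2, 4.5, 2, 4.5, 2, 6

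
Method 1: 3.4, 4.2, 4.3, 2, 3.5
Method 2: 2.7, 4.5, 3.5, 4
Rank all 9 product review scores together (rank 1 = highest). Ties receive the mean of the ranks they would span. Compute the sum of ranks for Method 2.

Sorted (descending): 4.5, 4.3, 4.2, 4, 3.5, 3.5, 3.4, 2.7, 2
The 2 values of 3.5 occupy positions 5–6 → average rank (5+6)/2 = 5.5.
Method 2 values → pooled ranks: 2.7→8, 4.5→1, 3.5→5.5, 4→4
Rank sum = 8 + 1 + 5.5 + 4 = 18.5

18.5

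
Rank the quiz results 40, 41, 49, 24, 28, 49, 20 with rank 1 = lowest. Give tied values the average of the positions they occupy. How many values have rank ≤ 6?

Sorted (ascending): 20, 24, 28, 40, 41, 49, 49
The 2 values of 49 occupy positions 6–7 → average rank (6+7)/2 = 6.5.
Ranks ≤ 6: {1, 2, 3, 4, 5} → 5 values.

5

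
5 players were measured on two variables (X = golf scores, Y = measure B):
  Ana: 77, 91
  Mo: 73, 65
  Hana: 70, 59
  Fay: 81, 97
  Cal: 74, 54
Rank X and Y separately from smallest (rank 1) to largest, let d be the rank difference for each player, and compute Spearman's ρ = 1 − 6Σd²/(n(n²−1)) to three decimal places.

Ranks of variable 1: 4, 2, 1, 5, 3
Ranks of variable 2: 4, 3, 2, 5, 1
d = r₁ − r₂: 0, -1, -1, 0, 2
d²: 0, 1, 1, 0, 4; Σd² = 6
ρ = 1 − 6·6/(5·24) = 1 − 36/120 = 0.700

0.700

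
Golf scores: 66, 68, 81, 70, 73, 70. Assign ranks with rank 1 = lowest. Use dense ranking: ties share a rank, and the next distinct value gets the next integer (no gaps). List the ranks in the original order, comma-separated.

Sorted (ascending): 66, 68, 70, 70, 73, 81
The 2 values of 70 share dense rank 3.
Remaining distinct values take the next consecutive integers.

1, 2, 5, 3, 4, 3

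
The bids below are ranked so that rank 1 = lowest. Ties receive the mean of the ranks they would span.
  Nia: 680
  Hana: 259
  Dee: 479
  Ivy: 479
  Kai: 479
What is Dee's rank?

Sorted (ascending): 259, 479, 479, 479, 680
The 3 values of 479 occupy positions 2–4 → average rank 3.
Dee has value 479 → rank 3.

3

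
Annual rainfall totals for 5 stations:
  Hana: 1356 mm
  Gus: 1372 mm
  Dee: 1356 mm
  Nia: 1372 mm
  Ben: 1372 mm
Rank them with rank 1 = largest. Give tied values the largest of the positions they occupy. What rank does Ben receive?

3

Sorted (descending): 1372, 1372, 1372, 1356, 1356
The 3 values of 1372 occupy positions 1–3 → each gets rank 3.
The 2 values of 1356 occupy positions 4–5 → each gets rank 5.
Ben has value 1372 mm → rank 3.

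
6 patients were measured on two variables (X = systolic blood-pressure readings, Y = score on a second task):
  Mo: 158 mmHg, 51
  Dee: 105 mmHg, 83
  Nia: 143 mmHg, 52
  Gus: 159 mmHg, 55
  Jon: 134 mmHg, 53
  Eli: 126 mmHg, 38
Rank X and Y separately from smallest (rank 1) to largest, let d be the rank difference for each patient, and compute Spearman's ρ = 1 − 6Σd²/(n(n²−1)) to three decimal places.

-0.086

Ranks of variable 1: 5, 1, 4, 6, 3, 2
Ranks of variable 2: 2, 6, 3, 5, 4, 1
d = r₁ − r₂: 3, -5, 1, 1, -1, 1
d²: 9, 25, 1, 1, 1, 1; Σd² = 38
ρ = 1 − 6·38/(6·35) = 1 − 228/210 = -0.086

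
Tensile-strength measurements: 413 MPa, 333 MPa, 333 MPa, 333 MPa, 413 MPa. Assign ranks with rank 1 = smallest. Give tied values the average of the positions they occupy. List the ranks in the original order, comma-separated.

4.5, 2, 2, 2, 4.5

Sorted (ascending): 333, 333, 333, 413, 413
The 3 values of 333 occupy positions 1–3 → average rank 2.
The 2 values of 413 occupy positions 4–5 → average rank (4+5)/2 = 4.5.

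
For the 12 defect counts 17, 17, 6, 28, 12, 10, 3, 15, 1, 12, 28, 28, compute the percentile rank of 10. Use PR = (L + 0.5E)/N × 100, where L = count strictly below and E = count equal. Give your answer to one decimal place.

29.2

N = 12.
Strictly below 10: 3. Equal to 10: 1.
PR = (3 + 0.5·1)/12 × 100 = 29.2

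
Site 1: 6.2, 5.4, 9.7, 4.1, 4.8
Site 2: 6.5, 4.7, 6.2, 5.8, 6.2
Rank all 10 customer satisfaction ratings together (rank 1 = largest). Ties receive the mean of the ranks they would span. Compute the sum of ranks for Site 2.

Sorted (descending): 9.7, 6.5, 6.2, 6.2, 6.2, 5.8, 5.4, 4.8, 4.7, 4.1
The 3 values of 6.2 occupy positions 3–5 → average rank 4.
Site 2 values → pooled ranks: 6.5→2, 4.7→9, 6.2→4, 5.8→6, 6.2→4
Rank sum = 2 + 9 + 4 + 6 + 4 = 25

25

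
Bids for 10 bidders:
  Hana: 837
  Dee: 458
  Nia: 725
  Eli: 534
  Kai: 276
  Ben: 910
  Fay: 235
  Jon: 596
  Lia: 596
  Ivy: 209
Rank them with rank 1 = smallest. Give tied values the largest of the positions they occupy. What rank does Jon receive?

7

Sorted (ascending): 209, 235, 276, 458, 534, 596, 596, 725, 837, 910
The 2 values of 596 occupy positions 6–7 → each gets rank 7.
Jon has value 596 → rank 7.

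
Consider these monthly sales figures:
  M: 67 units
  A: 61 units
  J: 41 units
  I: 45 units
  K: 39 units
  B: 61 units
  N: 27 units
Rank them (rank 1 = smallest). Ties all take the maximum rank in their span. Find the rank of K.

2

Sorted (ascending): 27, 39, 41, 45, 61, 61, 67
The 2 values of 61 occupy positions 5–6 → each gets rank 6.
K has value 39 units → rank 2.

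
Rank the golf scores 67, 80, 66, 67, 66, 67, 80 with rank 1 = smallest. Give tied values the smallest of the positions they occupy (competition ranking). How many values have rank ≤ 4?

5

Sorted (ascending): 66, 66, 67, 67, 67, 80, 80
The 2 values of 66 occupy positions 1–2 → each gets rank 1.
The 3 values of 67 occupy positions 3–5 → each gets rank 3.
The 2 values of 80 occupy positions 6–7 → each gets rank 6.
Ranks ≤ 4: {1, 1, 3, 3, 3} → 5 values.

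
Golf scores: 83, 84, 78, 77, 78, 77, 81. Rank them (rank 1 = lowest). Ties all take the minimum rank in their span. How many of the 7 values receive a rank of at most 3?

Sorted (ascending): 77, 77, 78, 78, 81, 83, 84
The 2 values of 77 occupy positions 1–2 → each gets rank 1.
The 2 values of 78 occupy positions 3–4 → each gets rank 3.
Ranks ≤ 3: {1, 1, 3, 3} → 4 values.

4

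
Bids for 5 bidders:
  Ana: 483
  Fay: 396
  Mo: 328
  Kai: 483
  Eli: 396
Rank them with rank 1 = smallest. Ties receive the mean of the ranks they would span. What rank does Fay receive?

2.5

Sorted (ascending): 328, 396, 396, 483, 483
The 2 values of 396 occupy positions 2–3 → average rank (2+3)/2 = 2.5.
The 2 values of 483 occupy positions 4–5 → average rank (4+5)/2 = 4.5.
Fay has value 396 → rank 2.5.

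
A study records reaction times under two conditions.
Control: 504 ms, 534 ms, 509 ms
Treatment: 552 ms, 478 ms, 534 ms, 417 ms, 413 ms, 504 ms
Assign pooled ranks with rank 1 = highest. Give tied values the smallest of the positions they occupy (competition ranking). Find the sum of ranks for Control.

11

Sorted (descending): 552, 534, 534, 509, 504, 504, 478, 417, 413
The 2 values of 534 occupy positions 2–3 → each gets rank 2.
The 2 values of 504 occupy positions 5–6 → each gets rank 5.
Control values → pooled ranks: 504→5, 534→2, 509→4
Rank sum = 5 + 2 + 4 = 11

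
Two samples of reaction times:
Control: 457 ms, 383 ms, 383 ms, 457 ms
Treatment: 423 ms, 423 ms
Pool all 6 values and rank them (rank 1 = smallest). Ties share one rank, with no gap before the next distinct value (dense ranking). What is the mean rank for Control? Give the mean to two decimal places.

2.00

Sorted (ascending): 383, 383, 423, 423, 457, 457
The 2 values of 383 share dense rank 1.
The 2 values of 423 share dense rank 2.
The 2 values of 457 share dense rank 3.
Control values → pooled ranks: 457→3, 383→1, 383→1, 457→3
Mean rank = (3 + 1 + 1 + 3) / 4 = 2.00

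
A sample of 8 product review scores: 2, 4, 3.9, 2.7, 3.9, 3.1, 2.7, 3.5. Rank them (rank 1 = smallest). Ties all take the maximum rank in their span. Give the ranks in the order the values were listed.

Sorted (ascending): 2, 2.7, 2.7, 3.1, 3.5, 3.9, 3.9, 4
The 2 values of 2.7 occupy positions 2–3 → each gets rank 3.
The 2 values of 3.9 occupy positions 6–7 → each gets rank 7.

1, 8, 7, 3, 7, 4, 3, 5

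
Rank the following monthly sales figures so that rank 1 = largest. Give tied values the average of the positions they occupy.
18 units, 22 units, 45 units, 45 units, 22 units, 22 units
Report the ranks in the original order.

Sorted (descending): 45, 45, 22, 22, 22, 18
The 2 values of 45 occupy positions 1–2 → average rank (1+2)/2 = 1.5.
The 3 values of 22 occupy positions 3–5 → average rank 4.

6, 4, 1.5, 1.5, 4, 4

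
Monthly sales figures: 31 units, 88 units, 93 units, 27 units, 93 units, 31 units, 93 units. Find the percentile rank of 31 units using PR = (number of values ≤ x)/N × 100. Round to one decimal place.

42.9

N = 7.
Strictly below 31: 1. Equal to 31: 2.
PR = 3/7 × 100 = 42.9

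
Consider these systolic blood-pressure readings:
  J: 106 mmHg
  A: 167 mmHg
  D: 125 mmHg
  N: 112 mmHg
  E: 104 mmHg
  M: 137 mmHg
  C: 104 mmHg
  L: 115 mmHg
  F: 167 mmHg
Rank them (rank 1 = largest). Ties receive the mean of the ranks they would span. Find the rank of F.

1.5

Sorted (descending): 167, 167, 137, 125, 115, 112, 106, 104, 104
The 2 values of 167 occupy positions 1–2 → average rank (1+2)/2 = 1.5.
The 2 values of 104 occupy positions 8–9 → average rank (8+9)/2 = 8.5.
F has value 167 mmHg → rank 1.5.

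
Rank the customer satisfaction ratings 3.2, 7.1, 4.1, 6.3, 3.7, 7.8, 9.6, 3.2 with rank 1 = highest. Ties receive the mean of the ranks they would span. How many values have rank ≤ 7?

6

Sorted (descending): 9.6, 7.8, 7.1, 6.3, 4.1, 3.7, 3.2, 3.2
The 2 values of 3.2 occupy positions 7–8 → average rank (7+8)/2 = 7.5.
Ranks ≤ 7: {1, 2, 3, 4, 5, 6} → 6 values.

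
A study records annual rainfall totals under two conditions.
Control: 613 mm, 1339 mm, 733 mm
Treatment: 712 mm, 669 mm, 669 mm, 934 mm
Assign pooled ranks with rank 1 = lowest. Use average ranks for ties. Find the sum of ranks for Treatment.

Sorted (ascending): 613, 669, 669, 712, 733, 934, 1339
The 2 values of 669 occupy positions 2–3 → average rank (2+3)/2 = 2.5.
Treatment values → pooled ranks: 712→4, 669→2.5, 669→2.5, 934→6
Rank sum = 4 + 2.5 + 2.5 + 6 = 15

15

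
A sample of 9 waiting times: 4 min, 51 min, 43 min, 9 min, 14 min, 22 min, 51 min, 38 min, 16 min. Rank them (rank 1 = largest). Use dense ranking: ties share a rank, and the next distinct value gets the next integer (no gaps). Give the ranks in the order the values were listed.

8, 1, 2, 7, 6, 4, 1, 3, 5

Sorted (descending): 51, 51, 43, 38, 22, 16, 14, 9, 4
The 2 values of 51 share dense rank 1.
Remaining distinct values take the next consecutive integers.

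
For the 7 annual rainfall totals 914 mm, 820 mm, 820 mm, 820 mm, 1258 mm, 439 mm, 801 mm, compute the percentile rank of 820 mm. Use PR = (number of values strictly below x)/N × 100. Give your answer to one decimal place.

28.6

N = 7.
Strictly below 820: 2. Equal to 820: 3.
PR = 2/7 × 100 = 28.6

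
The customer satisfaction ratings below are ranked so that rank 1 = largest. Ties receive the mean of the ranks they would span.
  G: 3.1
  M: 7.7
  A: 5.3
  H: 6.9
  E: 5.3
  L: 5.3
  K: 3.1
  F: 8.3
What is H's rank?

Sorted (descending): 8.3, 7.7, 6.9, 5.3, 5.3, 5.3, 3.1, 3.1
The 3 values of 5.3 occupy positions 4–6 → average rank 5.
The 2 values of 3.1 occupy positions 7–8 → average rank (7+8)/2 = 7.5.
H has value 6.9 → rank 3.

3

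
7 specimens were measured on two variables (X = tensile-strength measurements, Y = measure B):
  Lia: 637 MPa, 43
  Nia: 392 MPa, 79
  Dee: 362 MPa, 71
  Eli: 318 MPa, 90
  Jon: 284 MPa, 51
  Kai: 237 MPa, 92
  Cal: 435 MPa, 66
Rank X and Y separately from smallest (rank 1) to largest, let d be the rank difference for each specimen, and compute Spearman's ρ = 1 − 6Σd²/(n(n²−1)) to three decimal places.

-0.607

Ranks of variable 1: 7, 5, 4, 3, 2, 1, 6
Ranks of variable 2: 1, 5, 4, 6, 2, 7, 3
d = r₁ − r₂: 6, 0, 0, -3, 0, -6, 3
d²: 36, 0, 0, 9, 0, 36, 9; Σd² = 90
ρ = 1 − 6·90/(7·48) = 1 − 540/336 = -0.607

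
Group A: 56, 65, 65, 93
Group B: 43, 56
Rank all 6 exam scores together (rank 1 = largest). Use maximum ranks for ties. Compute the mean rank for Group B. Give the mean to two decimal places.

Sorted (descending): 93, 65, 65, 56, 56, 43
The 2 values of 65 occupy positions 2–3 → each gets rank 3.
The 2 values of 56 occupy positions 4–5 → each gets rank 5.
Group B values → pooled ranks: 43→6, 56→5
Mean rank = (6 + 5) / 2 = 5.50

5.50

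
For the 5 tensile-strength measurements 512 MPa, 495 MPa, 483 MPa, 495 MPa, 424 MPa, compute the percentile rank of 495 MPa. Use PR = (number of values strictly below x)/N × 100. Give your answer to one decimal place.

40.0

N = 5.
Strictly below 495: 2. Equal to 495: 2.
PR = 2/5 × 100 = 40.0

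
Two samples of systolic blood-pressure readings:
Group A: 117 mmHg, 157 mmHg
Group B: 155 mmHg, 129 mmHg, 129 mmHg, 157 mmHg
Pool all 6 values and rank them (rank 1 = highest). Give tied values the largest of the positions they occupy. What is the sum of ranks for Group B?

15

Sorted (descending): 157, 157, 155, 129, 129, 117
The 2 values of 157 occupy positions 1–2 → each gets rank 2.
The 2 values of 129 occupy positions 4–5 → each gets rank 5.
Group B values → pooled ranks: 155→3, 129→5, 129→5, 157→2
Rank sum = 3 + 5 + 5 + 2 = 15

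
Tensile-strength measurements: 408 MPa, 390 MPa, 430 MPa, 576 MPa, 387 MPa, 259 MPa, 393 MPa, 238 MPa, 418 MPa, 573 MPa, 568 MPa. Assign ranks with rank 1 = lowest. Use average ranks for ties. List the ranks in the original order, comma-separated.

Sorted (ascending): 238, 259, 387, 390, 393, 408, 418, 430, 568, 573, 576
No ties — each value takes its position as its rank.

6, 4, 8, 11, 3, 2, 5, 1, 7, 10, 9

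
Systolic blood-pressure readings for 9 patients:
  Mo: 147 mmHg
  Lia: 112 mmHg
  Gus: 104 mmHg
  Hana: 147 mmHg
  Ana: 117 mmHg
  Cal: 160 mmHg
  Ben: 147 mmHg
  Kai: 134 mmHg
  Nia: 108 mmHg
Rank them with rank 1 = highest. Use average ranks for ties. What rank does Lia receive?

Sorted (descending): 160, 147, 147, 147, 134, 117, 112, 108, 104
The 3 values of 147 occupy positions 2–4 → average rank 3.
Lia has value 112 mmHg → rank 7.

7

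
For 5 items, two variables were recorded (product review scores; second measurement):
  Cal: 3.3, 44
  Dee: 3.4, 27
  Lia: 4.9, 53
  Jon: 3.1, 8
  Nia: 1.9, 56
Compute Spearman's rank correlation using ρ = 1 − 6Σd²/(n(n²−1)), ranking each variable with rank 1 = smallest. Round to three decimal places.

Ranks of variable 1: 3, 4, 5, 2, 1
Ranks of variable 2: 3, 2, 4, 1, 5
d = r₁ − r₂: 0, 2, 1, 1, -4
d²: 0, 4, 1, 1, 16; Σd² = 22
ρ = 1 − 6·22/(5·24) = 1 − 132/120 = -0.100

-0.100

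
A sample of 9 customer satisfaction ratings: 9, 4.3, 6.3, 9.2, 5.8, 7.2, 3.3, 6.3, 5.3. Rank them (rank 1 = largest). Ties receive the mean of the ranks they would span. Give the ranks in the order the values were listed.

Sorted (descending): 9.2, 9, 7.2, 6.3, 6.3, 5.8, 5.3, 4.3, 3.3
The 2 values of 6.3 occupy positions 4–5 → average rank (4+5)/2 = 4.5.

2, 8, 4.5, 1, 6, 3, 9, 4.5, 7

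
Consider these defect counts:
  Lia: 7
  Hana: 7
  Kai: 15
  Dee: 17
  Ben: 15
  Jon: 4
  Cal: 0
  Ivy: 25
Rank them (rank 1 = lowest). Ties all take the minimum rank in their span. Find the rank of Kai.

Sorted (ascending): 0, 4, 7, 7, 15, 15, 17, 25
The 2 values of 7 occupy positions 3–4 → each gets rank 3.
The 2 values of 15 occupy positions 5–6 → each gets rank 5.
Kai has value 15 → rank 5.

5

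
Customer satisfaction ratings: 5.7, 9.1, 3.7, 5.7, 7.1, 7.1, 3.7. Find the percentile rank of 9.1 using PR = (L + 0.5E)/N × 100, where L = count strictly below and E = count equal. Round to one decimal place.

92.9

N = 7.
Strictly below 9.1: 6. Equal to 9.1: 1.
PR = (6 + 0.5·1)/7 × 100 = 92.9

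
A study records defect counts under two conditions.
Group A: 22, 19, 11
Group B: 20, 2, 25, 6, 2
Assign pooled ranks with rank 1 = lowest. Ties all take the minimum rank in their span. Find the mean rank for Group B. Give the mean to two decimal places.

Sorted (ascending): 2, 2, 6, 11, 19, 20, 22, 25
The 2 values of 2 occupy positions 1–2 → each gets rank 1.
Group B values → pooled ranks: 20→6, 2→1, 25→8, 6→3, 2→1
Mean rank = (6 + 1 + 8 + 3 + 1) / 5 = 3.80

3.80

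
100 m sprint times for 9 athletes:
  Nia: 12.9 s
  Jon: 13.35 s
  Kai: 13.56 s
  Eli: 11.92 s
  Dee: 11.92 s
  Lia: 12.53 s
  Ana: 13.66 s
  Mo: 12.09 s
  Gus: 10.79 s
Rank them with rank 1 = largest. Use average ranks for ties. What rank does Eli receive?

7.5

Sorted (descending): 13.66, 13.56, 13.35, 12.9, 12.53, 12.09, 11.92, 11.92, 10.79
The 2 values of 11.92 occupy positions 7–8 → average rank (7+8)/2 = 7.5.
Eli has value 11.92 s → rank 7.5.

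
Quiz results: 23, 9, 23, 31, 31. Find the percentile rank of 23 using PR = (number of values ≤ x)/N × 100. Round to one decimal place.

N = 5.
Strictly below 23: 1. Equal to 23: 2.
PR = 3/5 × 100 = 60.0

60.0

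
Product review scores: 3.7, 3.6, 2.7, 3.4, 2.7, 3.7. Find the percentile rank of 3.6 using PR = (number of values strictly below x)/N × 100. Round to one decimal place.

N = 6.
Strictly below 3.6: 3. Equal to 3.6: 1.
PR = 3/6 × 100 = 50.0

50.0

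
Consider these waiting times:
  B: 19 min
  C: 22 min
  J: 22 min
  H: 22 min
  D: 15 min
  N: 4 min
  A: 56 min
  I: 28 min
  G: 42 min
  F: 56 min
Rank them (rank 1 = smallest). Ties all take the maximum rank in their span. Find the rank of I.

7

Sorted (ascending): 4, 15, 19, 22, 22, 22, 28, 42, 56, 56
The 3 values of 22 occupy positions 4–6 → each gets rank 6.
The 2 values of 56 occupy positions 9–10 → each gets rank 10.
I has value 28 min → rank 7.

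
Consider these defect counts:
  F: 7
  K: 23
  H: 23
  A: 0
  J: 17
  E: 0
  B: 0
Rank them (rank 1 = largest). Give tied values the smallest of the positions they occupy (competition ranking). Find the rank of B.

Sorted (descending): 23, 23, 17, 7, 0, 0, 0
The 2 values of 23 occupy positions 1–2 → each gets rank 1.
The 3 values of 0 occupy positions 5–7 → each gets rank 5.
B has value 0 → rank 5.

5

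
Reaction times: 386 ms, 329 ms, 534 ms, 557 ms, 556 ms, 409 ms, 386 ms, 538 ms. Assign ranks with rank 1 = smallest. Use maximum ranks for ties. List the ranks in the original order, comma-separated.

3, 1, 5, 8, 7, 4, 3, 6

Sorted (ascending): 329, 386, 386, 409, 534, 538, 556, 557
The 2 values of 386 occupy positions 2–3 → each gets rank 3.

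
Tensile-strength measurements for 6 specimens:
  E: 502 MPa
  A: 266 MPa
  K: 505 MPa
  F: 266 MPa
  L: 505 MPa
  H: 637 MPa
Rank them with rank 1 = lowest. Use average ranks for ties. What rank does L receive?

Sorted (ascending): 266, 266, 502, 505, 505, 637
The 2 values of 266 occupy positions 1–2 → average rank (1+2)/2 = 1.5.
The 2 values of 505 occupy positions 4–5 → average rank (4+5)/2 = 4.5.
L has value 505 MPa → rank 4.5.

4.5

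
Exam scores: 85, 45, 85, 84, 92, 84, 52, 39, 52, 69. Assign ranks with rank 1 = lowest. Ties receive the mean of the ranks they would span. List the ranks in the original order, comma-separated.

8.5, 2, 8.5, 6.5, 10, 6.5, 3.5, 1, 3.5, 5

Sorted (ascending): 39, 45, 52, 52, 69, 84, 84, 85, 85, 92
The 2 values of 52 occupy positions 3–4 → average rank (3+4)/2 = 3.5.
The 2 values of 84 occupy positions 6–7 → average rank (6+7)/2 = 6.5.
The 2 values of 85 occupy positions 8–9 → average rank (8+9)/2 = 8.5.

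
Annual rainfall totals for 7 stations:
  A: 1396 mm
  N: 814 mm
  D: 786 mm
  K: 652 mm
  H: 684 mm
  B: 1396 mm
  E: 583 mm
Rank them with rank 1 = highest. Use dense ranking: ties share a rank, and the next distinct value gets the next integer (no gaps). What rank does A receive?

Sorted (descending): 1396, 1396, 814, 786, 684, 652, 583
The 2 values of 1396 share dense rank 1.
Remaining distinct values take the next consecutive integers.
A has value 1396 mm → rank 1.

1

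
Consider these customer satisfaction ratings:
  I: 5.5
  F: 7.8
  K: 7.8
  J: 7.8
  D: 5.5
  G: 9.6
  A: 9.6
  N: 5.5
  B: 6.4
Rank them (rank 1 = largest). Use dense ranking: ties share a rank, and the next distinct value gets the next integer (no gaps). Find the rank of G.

1

Sorted (descending): 9.6, 9.6, 7.8, 7.8, 7.8, 6.4, 5.5, 5.5, 5.5
The 2 values of 9.6 share dense rank 1.
The 3 values of 7.8 share dense rank 2.
The 3 values of 5.5 share dense rank 4.
Remaining distinct values take the next consecutive integers.
G has value 9.6 → rank 1.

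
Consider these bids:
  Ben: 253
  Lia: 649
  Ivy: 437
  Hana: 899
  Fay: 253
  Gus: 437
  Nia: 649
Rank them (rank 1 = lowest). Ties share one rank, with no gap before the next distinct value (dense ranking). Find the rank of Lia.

Sorted (ascending): 253, 253, 437, 437, 649, 649, 899
The 2 values of 253 share dense rank 1.
The 2 values of 437 share dense rank 2.
The 2 values of 649 share dense rank 3.
Remaining distinct values take the next consecutive integers.
Lia has value 649 → rank 3.

3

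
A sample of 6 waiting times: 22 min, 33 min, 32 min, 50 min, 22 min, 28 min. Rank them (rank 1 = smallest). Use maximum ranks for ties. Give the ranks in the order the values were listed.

Sorted (ascending): 22, 22, 28, 32, 33, 50
The 2 values of 22 occupy positions 1–2 → each gets rank 2.

2, 5, 4, 6, 2, 3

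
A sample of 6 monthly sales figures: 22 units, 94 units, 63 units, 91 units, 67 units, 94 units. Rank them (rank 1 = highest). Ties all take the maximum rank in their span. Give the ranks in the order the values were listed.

Sorted (descending): 94, 94, 91, 67, 63, 22
The 2 values of 94 occupy positions 1–2 → each gets rank 2.

6, 2, 5, 3, 4, 2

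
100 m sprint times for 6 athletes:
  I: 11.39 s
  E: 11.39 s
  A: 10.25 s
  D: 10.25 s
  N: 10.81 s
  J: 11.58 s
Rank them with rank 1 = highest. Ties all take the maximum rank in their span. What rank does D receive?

Sorted (descending): 11.58, 11.39, 11.39, 10.81, 10.25, 10.25
The 2 values of 11.39 occupy positions 2–3 → each gets rank 3.
The 2 values of 10.25 occupy positions 5–6 → each gets rank 6.
D has value 10.25 s → rank 6.

6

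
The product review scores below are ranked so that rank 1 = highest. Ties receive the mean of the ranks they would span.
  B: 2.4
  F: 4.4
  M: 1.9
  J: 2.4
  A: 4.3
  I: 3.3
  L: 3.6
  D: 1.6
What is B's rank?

5.5

Sorted (descending): 4.4, 4.3, 3.6, 3.3, 2.4, 2.4, 1.9, 1.6
The 2 values of 2.4 occupy positions 5–6 → average rank (5+6)/2 = 5.5.
B has value 2.4 → rank 5.5.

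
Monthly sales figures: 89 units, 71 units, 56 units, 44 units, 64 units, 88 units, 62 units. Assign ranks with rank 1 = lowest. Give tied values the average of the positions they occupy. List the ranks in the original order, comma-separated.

Sorted (ascending): 44, 56, 62, 64, 71, 88, 89
No ties — each value takes its position as its rank.

7, 5, 2, 1, 4, 6, 3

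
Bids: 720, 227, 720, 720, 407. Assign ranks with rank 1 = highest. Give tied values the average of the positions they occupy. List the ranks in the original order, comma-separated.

Sorted (descending): 720, 720, 720, 407, 227
The 3 values of 720 occupy positions 1–3 → average rank 2.

2, 5, 2, 2, 4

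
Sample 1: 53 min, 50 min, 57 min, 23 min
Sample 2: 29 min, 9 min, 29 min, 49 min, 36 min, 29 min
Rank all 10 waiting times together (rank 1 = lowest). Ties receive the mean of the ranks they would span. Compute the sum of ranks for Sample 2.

26

Sorted (ascending): 9, 23, 29, 29, 29, 36, 49, 50, 53, 57
The 3 values of 29 occupy positions 3–5 → average rank 4.
Sample 2 values → pooled ranks: 29→4, 9→1, 29→4, 49→7, 36→6, 29→4
Rank sum = 4 + 1 + 4 + 7 + 6 + 4 = 26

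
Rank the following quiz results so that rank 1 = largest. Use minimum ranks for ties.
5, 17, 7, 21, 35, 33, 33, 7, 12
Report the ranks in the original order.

9, 5, 7, 4, 1, 2, 2, 7, 6

Sorted (descending): 35, 33, 33, 21, 17, 12, 7, 7, 5
The 2 values of 33 occupy positions 2–3 → each gets rank 2.
The 2 values of 7 occupy positions 7–8 → each gets rank 7.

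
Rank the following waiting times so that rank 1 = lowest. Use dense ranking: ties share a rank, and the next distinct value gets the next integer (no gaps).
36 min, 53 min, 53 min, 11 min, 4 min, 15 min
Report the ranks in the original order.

Sorted (ascending): 4, 11, 15, 36, 53, 53
The 2 values of 53 share dense rank 5.
Remaining distinct values take the next consecutive integers.

4, 5, 5, 2, 1, 3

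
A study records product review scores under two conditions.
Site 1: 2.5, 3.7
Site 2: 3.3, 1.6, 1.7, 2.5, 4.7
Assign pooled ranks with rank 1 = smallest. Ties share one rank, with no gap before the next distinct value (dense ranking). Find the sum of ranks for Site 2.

Sorted (ascending): 1.6, 1.7, 2.5, 2.5, 3.3, 3.7, 4.7
The 2 values of 2.5 share dense rank 3.
Remaining distinct values take the next consecutive integers.
Site 2 values → pooled ranks: 3.3→4, 1.6→1, 1.7→2, 2.5→3, 4.7→6
Rank sum = 4 + 1 + 2 + 3 + 6 = 16

16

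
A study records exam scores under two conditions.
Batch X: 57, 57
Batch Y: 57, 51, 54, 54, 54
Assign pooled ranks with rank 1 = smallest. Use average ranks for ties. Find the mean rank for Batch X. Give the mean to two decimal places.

6.00

Sorted (ascending): 51, 54, 54, 54, 57, 57, 57
The 3 values of 54 occupy positions 2–4 → average rank 3.
The 3 values of 57 occupy positions 5–7 → average rank 6.
Batch X values → pooled ranks: 57→6, 57→6
Mean rank = (6 + 6) / 2 = 6.00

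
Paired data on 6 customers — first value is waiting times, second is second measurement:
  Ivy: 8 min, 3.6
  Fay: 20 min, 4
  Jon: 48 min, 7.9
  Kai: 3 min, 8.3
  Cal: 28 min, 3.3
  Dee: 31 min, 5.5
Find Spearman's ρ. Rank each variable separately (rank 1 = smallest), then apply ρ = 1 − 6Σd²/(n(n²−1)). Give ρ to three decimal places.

Ranks of variable 1: 2, 3, 6, 1, 4, 5
Ranks of variable 2: 2, 3, 5, 6, 1, 4
d = r₁ − r₂: 0, 0, 1, -5, 3, 1
d²: 0, 0, 1, 25, 9, 1; Σd² = 36
ρ = 1 − 6·36/(6·35) = 1 − 216/210 = -0.029

-0.029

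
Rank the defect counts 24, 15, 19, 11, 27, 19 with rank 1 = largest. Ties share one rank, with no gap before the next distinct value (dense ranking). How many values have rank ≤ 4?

Sorted (descending): 27, 24, 19, 19, 15, 11
The 2 values of 19 share dense rank 3.
Remaining distinct values take the next consecutive integers.
Ranks ≤ 4: {1, 2, 3, 3, 4} → 5 values.

5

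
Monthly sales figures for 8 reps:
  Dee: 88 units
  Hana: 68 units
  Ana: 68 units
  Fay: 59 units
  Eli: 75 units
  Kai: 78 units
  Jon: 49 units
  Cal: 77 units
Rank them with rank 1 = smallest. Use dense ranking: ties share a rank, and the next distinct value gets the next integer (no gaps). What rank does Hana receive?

3

Sorted (ascending): 49, 59, 68, 68, 75, 77, 78, 88
The 2 values of 68 share dense rank 3.
Remaining distinct values take the next consecutive integers.
Hana has value 68 units → rank 3.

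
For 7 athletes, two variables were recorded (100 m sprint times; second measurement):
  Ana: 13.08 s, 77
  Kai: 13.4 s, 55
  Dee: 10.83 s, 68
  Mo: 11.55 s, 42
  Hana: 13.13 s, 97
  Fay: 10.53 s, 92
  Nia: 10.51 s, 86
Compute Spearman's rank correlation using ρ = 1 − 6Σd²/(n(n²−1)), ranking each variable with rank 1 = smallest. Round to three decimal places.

-0.214

Ranks of variable 1: 5, 7, 3, 4, 6, 2, 1
Ranks of variable 2: 4, 2, 3, 1, 7, 6, 5
d = r₁ − r₂: 1, 5, 0, 3, -1, -4, -4
d²: 1, 25, 0, 9, 1, 16, 16; Σd² = 68
ρ = 1 − 6·68/(7·48) = 1 − 408/336 = -0.214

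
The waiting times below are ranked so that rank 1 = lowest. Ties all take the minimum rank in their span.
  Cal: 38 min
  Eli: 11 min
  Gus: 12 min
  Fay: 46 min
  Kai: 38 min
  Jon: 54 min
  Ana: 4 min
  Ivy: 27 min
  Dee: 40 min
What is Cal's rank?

Sorted (ascending): 4, 11, 12, 27, 38, 38, 40, 46, 54
The 2 values of 38 occupy positions 5–6 → each gets rank 5.
Cal has value 38 min → rank 5.

5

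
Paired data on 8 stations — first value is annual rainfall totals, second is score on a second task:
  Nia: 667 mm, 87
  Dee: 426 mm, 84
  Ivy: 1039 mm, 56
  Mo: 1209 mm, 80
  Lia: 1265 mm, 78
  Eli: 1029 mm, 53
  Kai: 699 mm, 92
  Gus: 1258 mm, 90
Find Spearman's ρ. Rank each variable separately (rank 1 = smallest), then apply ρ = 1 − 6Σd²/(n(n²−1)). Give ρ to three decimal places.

-0.238

Ranks of variable 1: 2, 1, 5, 6, 8, 4, 3, 7
Ranks of variable 2: 6, 5, 2, 4, 3, 1, 8, 7
d = r₁ − r₂: -4, -4, 3, 2, 5, 3, -5, 0
d²: 16, 16, 9, 4, 25, 9, 25, 0; Σd² = 104
ρ = 1 − 6·104/(8·63) = 1 − 624/504 = -0.238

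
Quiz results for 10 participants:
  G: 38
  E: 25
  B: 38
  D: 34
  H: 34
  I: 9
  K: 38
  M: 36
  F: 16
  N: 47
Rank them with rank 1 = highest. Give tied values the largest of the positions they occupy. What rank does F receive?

Sorted (descending): 47, 38, 38, 38, 36, 34, 34, 25, 16, 9
The 3 values of 38 occupy positions 2–4 → each gets rank 4.
The 2 values of 34 occupy positions 6–7 → each gets rank 7.
F has value 16 → rank 9.

9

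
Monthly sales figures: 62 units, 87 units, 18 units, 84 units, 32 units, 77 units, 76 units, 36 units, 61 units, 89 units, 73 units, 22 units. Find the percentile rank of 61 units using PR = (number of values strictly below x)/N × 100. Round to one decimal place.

33.3

N = 12.
Strictly below 61: 4. Equal to 61: 1.
PR = 4/12 × 100 = 33.3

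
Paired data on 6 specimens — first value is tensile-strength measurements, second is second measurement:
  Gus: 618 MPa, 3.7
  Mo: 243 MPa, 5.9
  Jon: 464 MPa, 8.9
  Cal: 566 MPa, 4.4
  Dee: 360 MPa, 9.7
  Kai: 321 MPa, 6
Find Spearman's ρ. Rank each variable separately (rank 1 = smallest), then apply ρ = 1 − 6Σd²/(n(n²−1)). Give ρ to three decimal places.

-0.486

Ranks of variable 1: 6, 1, 4, 5, 3, 2
Ranks of variable 2: 1, 3, 5, 2, 6, 4
d = r₁ − r₂: 5, -2, -1, 3, -3, -2
d²: 25, 4, 1, 9, 9, 4; Σd² = 52
ρ = 1 − 6·52/(6·35) = 1 − 312/210 = -0.486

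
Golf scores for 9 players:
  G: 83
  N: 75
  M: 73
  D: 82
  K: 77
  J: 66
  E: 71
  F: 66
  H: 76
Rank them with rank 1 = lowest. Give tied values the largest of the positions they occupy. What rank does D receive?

8

Sorted (ascending): 66, 66, 71, 73, 75, 76, 77, 82, 83
The 2 values of 66 occupy positions 1–2 → each gets rank 2.
D has value 82 → rank 8.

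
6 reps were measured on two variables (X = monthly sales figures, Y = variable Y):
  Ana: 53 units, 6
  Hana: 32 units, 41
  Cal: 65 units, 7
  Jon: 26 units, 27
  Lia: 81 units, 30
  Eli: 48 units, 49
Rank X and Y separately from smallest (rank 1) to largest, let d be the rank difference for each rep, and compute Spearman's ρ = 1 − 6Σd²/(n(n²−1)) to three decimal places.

Ranks of variable 1: 4, 2, 5, 1, 6, 3
Ranks of variable 2: 1, 5, 2, 3, 4, 6
d = r₁ − r₂: 3, -3, 3, -2, 2, -3
d²: 9, 9, 9, 4, 4, 9; Σd² = 44
ρ = 1 − 6·44/(6·35) = 1 − 264/210 = -0.257

-0.257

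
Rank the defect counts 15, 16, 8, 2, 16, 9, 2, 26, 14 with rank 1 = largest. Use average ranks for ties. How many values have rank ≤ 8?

7

Sorted (descending): 26, 16, 16, 15, 14, 9, 8, 2, 2
The 2 values of 16 occupy positions 2–3 → average rank (2+3)/2 = 2.5.
The 2 values of 2 occupy positions 8–9 → average rank (8+9)/2 = 8.5.
Ranks ≤ 8: {1, 2.5, 2.5, 4, 5, 6, 7} → 7 values.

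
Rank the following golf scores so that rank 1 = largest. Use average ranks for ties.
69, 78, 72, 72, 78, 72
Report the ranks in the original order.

Sorted (descending): 78, 78, 72, 72, 72, 69
The 2 values of 78 occupy positions 1–2 → average rank (1+2)/2 = 1.5.
The 3 values of 72 occupy positions 3–5 → average rank 4.

6, 1.5, 4, 4, 1.5, 4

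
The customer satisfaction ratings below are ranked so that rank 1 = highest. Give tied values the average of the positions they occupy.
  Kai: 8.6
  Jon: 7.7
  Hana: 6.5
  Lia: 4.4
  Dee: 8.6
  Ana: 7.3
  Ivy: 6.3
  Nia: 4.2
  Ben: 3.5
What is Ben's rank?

9

Sorted (descending): 8.6, 8.6, 7.7, 7.3, 6.5, 6.3, 4.4, 4.2, 3.5
The 2 values of 8.6 occupy positions 1–2 → average rank (1+2)/2 = 1.5.
Ben has value 3.5 → rank 9.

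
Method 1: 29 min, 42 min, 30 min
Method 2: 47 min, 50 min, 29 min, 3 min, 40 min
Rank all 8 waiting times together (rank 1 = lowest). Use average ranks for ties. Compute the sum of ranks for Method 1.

12.5

Sorted (ascending): 3, 29, 29, 30, 40, 42, 47, 50
The 2 values of 29 occupy positions 2–3 → average rank (2+3)/2 = 2.5.
Method 1 values → pooled ranks: 29→2.5, 42→6, 30→4
Rank sum = 2.5 + 6 + 4 = 12.5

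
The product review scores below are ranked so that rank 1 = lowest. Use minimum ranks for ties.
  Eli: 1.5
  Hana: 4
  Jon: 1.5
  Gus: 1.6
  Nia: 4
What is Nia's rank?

Sorted (ascending): 1.5, 1.5, 1.6, 4, 4
The 2 values of 1.5 occupy positions 1–2 → each gets rank 1.
The 2 values of 4 occupy positions 4–5 → each gets rank 4.
Nia has value 4 → rank 4.

4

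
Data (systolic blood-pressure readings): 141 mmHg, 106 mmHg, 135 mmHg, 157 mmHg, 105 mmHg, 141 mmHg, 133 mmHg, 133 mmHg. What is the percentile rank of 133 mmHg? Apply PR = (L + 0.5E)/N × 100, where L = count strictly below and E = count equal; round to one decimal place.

N = 8.
Strictly below 133: 2. Equal to 133: 2.
PR = (2 + 0.5·2)/8 × 100 = 37.5

37.5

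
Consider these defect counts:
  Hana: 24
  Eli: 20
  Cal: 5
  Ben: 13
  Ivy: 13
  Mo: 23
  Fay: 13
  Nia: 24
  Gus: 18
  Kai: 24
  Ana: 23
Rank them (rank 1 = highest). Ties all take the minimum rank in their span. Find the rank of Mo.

4

Sorted (descending): 24, 24, 24, 23, 23, 20, 18, 13, 13, 13, 5
The 3 values of 24 occupy positions 1–3 → each gets rank 1.
The 2 values of 23 occupy positions 4–5 → each gets rank 4.
The 3 values of 13 occupy positions 8–10 → each gets rank 8.
Mo has value 23 → rank 4.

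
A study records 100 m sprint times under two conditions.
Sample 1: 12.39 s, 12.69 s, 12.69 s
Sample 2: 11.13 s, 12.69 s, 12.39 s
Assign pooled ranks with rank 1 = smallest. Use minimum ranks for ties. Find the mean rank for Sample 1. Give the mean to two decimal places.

3.33

Sorted (ascending): 11.13, 12.39, 12.39, 12.69, 12.69, 12.69
The 2 values of 12.39 occupy positions 2–3 → each gets rank 2.
The 3 values of 12.69 occupy positions 4–6 → each gets rank 4.
Sample 1 values → pooled ranks: 12.39→2, 12.69→4, 12.69→4
Mean rank = (2 + 4 + 4) / 3 = 3.33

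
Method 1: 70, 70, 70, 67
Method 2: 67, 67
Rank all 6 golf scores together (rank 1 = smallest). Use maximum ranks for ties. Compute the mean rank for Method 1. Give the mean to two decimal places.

5.25

Sorted (ascending): 67, 67, 67, 70, 70, 70
The 3 values of 67 occupy positions 1–3 → each gets rank 3.
The 3 values of 70 occupy positions 4–6 → each gets rank 6.
Method 1 values → pooled ranks: 70→6, 70→6, 70→6, 67→3
Mean rank = (6 + 6 + 6 + 3) / 4 = 5.25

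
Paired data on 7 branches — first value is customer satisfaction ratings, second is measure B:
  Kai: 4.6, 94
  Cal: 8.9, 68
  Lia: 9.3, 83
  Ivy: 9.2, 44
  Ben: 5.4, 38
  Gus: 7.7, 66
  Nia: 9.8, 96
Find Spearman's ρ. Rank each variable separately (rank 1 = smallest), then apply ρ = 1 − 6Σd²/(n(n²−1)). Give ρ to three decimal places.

0.357

Ranks of variable 1: 1, 4, 6, 5, 2, 3, 7
Ranks of variable 2: 6, 4, 5, 2, 1, 3, 7
d = r₁ − r₂: -5, 0, 1, 3, 1, 0, 0
d²: 25, 0, 1, 9, 1, 0, 0; Σd² = 36
ρ = 1 − 6·36/(7·48) = 1 − 216/336 = 0.357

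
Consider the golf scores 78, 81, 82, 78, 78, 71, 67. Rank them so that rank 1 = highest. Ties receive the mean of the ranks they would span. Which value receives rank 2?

Sorted (descending): 82, 81, 78, 78, 78, 71, 67
The 3 values of 78 occupy positions 3–5 → average rank 4.
Rank 2 → value 81.

81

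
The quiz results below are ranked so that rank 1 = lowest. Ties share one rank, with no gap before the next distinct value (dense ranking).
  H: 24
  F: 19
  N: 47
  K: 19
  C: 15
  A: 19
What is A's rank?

2

Sorted (ascending): 15, 19, 19, 19, 24, 47
The 3 values of 19 share dense rank 2.
Remaining distinct values take the next consecutive integers.
A has value 19 → rank 2.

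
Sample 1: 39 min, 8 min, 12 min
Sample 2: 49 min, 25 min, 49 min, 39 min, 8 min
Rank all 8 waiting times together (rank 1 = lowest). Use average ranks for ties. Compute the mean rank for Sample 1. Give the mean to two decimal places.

Sorted (ascending): 8, 8, 12, 25, 39, 39, 49, 49
The 2 values of 8 occupy positions 1–2 → average rank (1+2)/2 = 1.5.
The 2 values of 39 occupy positions 5–6 → average rank (5+6)/2 = 5.5.
The 2 values of 49 occupy positions 7–8 → average rank (7+8)/2 = 7.5.
Sample 1 values → pooled ranks: 39→5.5, 8→1.5, 12→3
Mean rank = (5.5 + 1.5 + 3) / 3 = 3.33

3.33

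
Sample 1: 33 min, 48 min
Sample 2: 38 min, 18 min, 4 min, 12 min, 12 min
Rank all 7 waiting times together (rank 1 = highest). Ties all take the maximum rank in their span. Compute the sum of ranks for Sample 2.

25

Sorted (descending): 48, 38, 33, 18, 12, 12, 4
The 2 values of 12 occupy positions 5–6 → each gets rank 6.
Sample 2 values → pooled ranks: 38→2, 18→4, 4→7, 12→6, 12→6
Rank sum = 2 + 4 + 7 + 6 + 6 = 25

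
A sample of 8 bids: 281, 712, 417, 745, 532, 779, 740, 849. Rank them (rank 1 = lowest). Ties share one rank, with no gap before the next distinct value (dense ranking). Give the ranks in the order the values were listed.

Sorted (ascending): 281, 417, 532, 712, 740, 745, 779, 849
No ties — each value takes its position as its rank.

1, 4, 2, 6, 3, 7, 5, 8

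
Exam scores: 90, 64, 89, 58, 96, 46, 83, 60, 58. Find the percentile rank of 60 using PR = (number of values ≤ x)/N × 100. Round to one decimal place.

N = 9.
Strictly below 60: 3. Equal to 60: 1.
PR = 4/9 × 100 = 44.4

44.4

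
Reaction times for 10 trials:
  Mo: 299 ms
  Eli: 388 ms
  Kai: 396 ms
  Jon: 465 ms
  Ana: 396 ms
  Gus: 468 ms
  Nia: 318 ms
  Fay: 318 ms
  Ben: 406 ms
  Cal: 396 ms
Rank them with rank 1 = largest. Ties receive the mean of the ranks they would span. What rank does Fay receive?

8.5

Sorted (descending): 468, 465, 406, 396, 396, 396, 388, 318, 318, 299
The 3 values of 396 occupy positions 4–6 → average rank 5.
The 2 values of 318 occupy positions 8–9 → average rank (8+9)/2 = 8.5.
Fay has value 318 ms → rank 8.5.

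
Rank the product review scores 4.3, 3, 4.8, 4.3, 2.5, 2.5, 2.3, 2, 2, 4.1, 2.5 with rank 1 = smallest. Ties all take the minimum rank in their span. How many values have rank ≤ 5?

Sorted (ascending): 2, 2, 2.3, 2.5, 2.5, 2.5, 3, 4.1, 4.3, 4.3, 4.8
The 2 values of 2 occupy positions 1–2 → each gets rank 1.
The 3 values of 2.5 occupy positions 4–6 → each gets rank 4.
The 2 values of 4.3 occupy positions 9–10 → each gets rank 9.
Ranks ≤ 5: {1, 1, 3, 4, 4, 4} → 6 values.

6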